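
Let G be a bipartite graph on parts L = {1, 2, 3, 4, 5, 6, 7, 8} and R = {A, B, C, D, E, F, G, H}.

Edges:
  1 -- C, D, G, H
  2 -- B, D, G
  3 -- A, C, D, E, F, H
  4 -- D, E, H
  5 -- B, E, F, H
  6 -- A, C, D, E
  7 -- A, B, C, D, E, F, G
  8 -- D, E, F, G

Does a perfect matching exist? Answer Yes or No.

A valid assignment of size 8: 1-G, 2-B, 3-H, 4-D, 5-F, 6-C, 7-A, 8-E.
Every left vertex is matched, so this is a perfect matching.

Yes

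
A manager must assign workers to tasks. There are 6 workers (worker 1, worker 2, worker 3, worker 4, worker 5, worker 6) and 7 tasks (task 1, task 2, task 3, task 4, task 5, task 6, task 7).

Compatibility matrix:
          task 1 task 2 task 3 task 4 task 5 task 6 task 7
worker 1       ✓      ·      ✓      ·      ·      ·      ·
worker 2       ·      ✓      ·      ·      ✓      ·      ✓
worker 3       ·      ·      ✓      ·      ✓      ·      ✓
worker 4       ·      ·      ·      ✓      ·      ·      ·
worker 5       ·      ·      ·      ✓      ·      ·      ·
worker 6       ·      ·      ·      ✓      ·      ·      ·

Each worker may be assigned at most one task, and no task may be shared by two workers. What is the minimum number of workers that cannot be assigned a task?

2

A valid assignment of size 4: worker 1-task 1, worker 2-task 2, worker 3-task 7, worker 4-task 4.
The set {worker 4, worker 5, worker 6} has only 1 neighbour ({task 4}), so by Hall's theorem at most 4 of the 6 workers can be matched.
That matches 4 of the 6, leaving 2 unmatched; no matching can do better.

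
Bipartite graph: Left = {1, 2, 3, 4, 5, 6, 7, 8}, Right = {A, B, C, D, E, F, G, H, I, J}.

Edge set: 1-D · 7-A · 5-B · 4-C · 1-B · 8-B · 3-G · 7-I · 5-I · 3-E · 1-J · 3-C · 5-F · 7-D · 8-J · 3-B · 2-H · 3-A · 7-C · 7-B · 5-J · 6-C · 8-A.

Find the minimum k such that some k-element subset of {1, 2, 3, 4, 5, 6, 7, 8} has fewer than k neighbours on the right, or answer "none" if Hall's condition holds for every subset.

2

Take S = {4, 6}. Its neighbourhood is {C}, so |N(S)| = 1 < |S| = 2.
No single vertex violates Hall's condition since each has at least one neighbour, so 2 is the minimum.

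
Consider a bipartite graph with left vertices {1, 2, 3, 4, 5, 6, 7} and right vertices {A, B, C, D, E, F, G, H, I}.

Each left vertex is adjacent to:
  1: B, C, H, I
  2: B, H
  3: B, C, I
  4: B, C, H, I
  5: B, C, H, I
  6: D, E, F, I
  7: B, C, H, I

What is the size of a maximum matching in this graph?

5

For example, pair 1→I, 2→H, 3→C, 4→B, 6→E.
The set {1, 2, 3, 4, 5, 7} has only 4 neighbours ({B, C, H, I}), so by Hall's theorem at most 5 of the 7 left vertices can be matched.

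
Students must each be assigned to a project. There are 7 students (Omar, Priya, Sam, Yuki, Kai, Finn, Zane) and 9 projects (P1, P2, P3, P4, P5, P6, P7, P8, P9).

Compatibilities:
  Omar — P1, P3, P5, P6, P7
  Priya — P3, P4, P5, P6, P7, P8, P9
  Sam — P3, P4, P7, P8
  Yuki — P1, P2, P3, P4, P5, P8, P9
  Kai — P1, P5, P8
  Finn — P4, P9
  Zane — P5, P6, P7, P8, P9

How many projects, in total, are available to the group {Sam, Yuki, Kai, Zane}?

The union of neighbours of {Sam, Yuki, Kai, Zane} is {P1, P2, P3, P4, P5, P6, P7, P8, P9}, which has 9 elements.
Since |N(S)| = 9 ≥ |S| = 4, Hall's condition holds for this subset.

9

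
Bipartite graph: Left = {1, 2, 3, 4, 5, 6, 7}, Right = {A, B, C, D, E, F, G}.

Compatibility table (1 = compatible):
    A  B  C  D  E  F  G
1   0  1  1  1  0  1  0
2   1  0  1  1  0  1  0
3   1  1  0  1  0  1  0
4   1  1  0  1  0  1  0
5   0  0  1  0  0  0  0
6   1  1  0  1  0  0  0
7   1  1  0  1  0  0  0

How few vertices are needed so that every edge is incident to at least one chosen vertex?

5

A maximum matching has 5 edges (e.g. 1–B, 2–A, 3–D, 4–F, 5–C).
By König's theorem the minimum vertex cover has the same size. One such cover is {A, B, C, D, F}.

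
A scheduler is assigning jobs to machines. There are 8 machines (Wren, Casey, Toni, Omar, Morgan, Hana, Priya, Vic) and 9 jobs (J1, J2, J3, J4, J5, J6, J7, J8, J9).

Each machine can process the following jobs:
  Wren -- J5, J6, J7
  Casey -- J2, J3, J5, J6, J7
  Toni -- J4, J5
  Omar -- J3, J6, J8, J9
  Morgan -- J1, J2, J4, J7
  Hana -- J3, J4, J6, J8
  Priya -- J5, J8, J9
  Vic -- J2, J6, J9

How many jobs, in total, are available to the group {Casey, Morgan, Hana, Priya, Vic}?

The union of neighbours of {Casey, Morgan, Hana, Priya, Vic} is {J1, J2, J3, J4, J5, J6, J7, J8, J9}, which has 9 elements.
Since |N(S)| = 9 ≥ |S| = 5, Hall's condition holds for this subset.

9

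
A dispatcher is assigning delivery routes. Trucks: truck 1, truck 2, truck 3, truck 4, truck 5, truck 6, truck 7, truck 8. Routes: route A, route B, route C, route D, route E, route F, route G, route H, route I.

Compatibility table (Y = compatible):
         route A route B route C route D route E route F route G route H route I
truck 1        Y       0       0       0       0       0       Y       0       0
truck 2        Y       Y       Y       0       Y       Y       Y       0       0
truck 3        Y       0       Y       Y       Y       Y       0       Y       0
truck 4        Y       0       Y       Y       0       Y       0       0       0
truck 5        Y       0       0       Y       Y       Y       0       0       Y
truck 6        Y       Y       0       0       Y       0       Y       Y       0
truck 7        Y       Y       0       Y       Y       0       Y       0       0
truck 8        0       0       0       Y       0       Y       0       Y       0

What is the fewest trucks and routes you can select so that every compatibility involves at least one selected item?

8

{truck 1, truck 2, truck 3, truck 4, truck 5, truck 6, truck 7, truck 8} is a vertex cover of size 8: every edge has an endpoint in this set.
No smaller cover exists because truck 1–route A, truck 2–route C, truck 3–route E, truck 4–route F, truck 5–route D, truck 6–route B, truck 7–route G, truck 8–route H is a matching of size 8, and a cover must include an endpoint of each of these disjoint edges (König's theorem).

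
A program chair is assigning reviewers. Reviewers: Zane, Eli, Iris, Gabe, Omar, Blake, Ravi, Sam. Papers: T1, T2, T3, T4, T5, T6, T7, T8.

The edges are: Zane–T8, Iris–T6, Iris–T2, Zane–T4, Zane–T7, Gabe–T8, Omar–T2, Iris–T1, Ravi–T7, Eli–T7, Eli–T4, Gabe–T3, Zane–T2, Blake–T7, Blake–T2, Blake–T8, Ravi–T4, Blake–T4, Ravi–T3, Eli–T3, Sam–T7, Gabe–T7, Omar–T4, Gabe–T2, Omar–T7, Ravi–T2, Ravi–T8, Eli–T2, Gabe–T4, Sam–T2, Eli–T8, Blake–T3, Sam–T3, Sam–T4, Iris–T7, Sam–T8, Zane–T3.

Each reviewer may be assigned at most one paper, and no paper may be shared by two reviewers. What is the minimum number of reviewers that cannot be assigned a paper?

For example, pair Zane→T8, Eli→T3, Iris→T6, Gabe→T4, Omar→T2, Blake→T7.
The set {Zane, Eli, Gabe, Omar, Blake, Ravi, Sam} has only 5 neighbours ({T2, T3, T4, T7, T8}), so by Hall's theorem at most 6 of the 8 reviewers can be matched.
That matches 6 of the 8, leaving 2 unmatched; no matching can do better.

2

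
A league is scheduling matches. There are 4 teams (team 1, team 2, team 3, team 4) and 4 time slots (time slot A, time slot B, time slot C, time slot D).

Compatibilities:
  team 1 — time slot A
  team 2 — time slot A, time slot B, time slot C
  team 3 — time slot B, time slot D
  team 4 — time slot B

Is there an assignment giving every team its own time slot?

A valid assignment of size 4: team 1→time slot A, team 2→time slot C, team 3→time slot D, team 4→time slot B.
Every team is matched, so this is a perfect matching.

Yes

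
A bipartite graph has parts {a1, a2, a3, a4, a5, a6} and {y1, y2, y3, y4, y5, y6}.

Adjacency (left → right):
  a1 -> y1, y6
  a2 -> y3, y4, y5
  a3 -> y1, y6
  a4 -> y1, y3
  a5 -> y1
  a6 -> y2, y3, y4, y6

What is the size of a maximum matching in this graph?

A valid assignment of size 5: a1–y6, a2–y4, a3–y1, a4–y3, a6–y2.
The set {a1, a3, a5} has only 2 neighbours ({y1, y6}), so by Hall's theorem at most 5 of the 6 left vertices can be matched.

5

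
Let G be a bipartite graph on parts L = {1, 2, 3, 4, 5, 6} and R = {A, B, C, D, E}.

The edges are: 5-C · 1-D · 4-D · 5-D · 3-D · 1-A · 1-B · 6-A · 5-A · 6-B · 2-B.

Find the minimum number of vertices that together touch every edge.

A maximum matching has 4 edges (e.g. 1–A, 2–B, 3–D, 5–C).
By König's theorem the minimum vertex cover has the same size. One such cover is {5, A, B, D}.

4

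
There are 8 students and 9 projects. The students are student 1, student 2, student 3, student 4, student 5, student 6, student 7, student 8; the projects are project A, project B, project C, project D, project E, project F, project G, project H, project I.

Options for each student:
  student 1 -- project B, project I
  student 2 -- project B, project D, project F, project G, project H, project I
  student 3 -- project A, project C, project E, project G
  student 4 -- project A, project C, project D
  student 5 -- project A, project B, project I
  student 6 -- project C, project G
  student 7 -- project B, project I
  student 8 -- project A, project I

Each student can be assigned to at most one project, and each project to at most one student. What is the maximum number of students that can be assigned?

A valid assignment of size 7: student 1-project B, student 2-project F, student 3-project E, student 4-project C, student 5-project A, student 6-project G, student 7-project I.
The set {student 1, student 5, student 7, student 8} has only 3 neighbours ({project A, project B, project I}), so by Hall's theorem at most 7 of the 8 students can be matched.

7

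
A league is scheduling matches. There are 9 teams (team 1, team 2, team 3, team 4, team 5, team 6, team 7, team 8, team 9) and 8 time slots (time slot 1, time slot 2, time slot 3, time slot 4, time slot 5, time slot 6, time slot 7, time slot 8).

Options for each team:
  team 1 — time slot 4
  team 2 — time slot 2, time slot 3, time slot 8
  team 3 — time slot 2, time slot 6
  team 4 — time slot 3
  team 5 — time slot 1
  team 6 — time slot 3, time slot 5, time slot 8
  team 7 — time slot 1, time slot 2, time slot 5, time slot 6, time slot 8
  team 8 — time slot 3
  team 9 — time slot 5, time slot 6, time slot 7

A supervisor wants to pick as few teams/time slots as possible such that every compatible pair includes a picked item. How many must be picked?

8

The 8 edges team 1–time slot 4, team 2–time slot 2, team 3–time slot 6, team 4–time slot 3, team 5–time slot 1, team 6–time slot 5, team 7–time slot 8, team 9–time slot 7 form a matching, so any vertex cover needs at least 8 vertices (one per matched edge).
Conversely {team 1, team 2, team 3, team 5, team 6, team 7, team 9, time slot 3} meets every edge and has exactly 8 vertices, so 8 is optimal.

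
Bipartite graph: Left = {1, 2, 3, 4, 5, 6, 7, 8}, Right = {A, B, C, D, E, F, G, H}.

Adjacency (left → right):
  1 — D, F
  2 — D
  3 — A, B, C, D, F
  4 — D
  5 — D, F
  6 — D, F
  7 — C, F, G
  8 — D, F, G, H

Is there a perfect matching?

No

The set {1, 2, 4, 5, 6} has only 2 neighbours ({D, F}), so by Hall's theorem at most 5 of the 8 left vertices can be matched.
Hence no matching covers every left vertex.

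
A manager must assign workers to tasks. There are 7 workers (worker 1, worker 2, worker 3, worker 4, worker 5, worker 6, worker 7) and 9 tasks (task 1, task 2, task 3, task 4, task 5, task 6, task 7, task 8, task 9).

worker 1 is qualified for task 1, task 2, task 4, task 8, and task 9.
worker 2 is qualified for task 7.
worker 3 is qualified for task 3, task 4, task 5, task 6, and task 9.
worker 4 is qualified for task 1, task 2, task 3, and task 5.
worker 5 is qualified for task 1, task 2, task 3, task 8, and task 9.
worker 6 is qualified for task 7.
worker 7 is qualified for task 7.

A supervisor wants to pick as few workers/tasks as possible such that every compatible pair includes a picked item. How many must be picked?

5

{worker 1, worker 3, worker 4, worker 5, task 7} is a vertex cover of size 5: every edge has an endpoint in this set.
No smaller cover exists because worker 1–task 4, worker 2–task 7, worker 3–task 5, worker 4–task 2, worker 5–task 8 is a matching of size 5, and a cover must include an endpoint of each of these disjoint edges (König's theorem).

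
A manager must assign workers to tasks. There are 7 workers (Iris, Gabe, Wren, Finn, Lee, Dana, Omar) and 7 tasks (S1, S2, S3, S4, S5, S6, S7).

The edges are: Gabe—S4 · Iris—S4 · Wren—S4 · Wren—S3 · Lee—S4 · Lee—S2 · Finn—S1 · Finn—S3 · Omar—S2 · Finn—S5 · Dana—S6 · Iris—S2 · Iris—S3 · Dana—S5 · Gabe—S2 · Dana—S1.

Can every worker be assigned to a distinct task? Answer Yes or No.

No

The set {Iris, Gabe, Wren, Lee, Omar} has only 3 neighbours ({S2, S3, S4}), so by Hall's theorem at most 5 of the 7 workers can be matched.
Hence no matching covers every worker.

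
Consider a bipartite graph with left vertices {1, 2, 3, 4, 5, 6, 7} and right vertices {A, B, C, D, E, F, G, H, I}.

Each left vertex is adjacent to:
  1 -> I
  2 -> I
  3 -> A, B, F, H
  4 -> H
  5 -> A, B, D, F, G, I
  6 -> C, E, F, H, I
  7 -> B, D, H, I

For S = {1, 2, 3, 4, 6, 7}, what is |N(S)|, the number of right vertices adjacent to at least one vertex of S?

8

The union of neighbours of {1, 2, 3, 4, 6, 7} is {A, B, C, D, E, F, H, I}, which has 8 elements.
Since |N(S)| = 8 ≥ |S| = 6, Hall's condition holds for this subset.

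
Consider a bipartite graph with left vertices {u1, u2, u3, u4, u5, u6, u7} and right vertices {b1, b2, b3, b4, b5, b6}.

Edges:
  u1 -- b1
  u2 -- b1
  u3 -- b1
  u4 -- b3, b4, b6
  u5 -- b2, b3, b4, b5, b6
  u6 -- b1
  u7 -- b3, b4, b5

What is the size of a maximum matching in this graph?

A valid assignment of size 4: u1→b1, u4→b6, u5→b5, u7→b3.
The set {u1, u2, u3, u6} has only 1 neighbour ({b1}), so by Hall's theorem at most 4 of the 7 left vertices can be matched.

4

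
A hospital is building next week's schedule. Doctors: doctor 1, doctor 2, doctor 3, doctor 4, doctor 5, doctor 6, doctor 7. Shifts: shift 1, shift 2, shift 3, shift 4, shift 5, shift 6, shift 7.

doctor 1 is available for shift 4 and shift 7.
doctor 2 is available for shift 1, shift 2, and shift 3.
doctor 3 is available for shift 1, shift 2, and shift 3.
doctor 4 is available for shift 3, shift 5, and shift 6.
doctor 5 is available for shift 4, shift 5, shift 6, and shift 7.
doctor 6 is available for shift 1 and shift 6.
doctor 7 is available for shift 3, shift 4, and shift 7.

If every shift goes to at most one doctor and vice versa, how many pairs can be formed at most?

7

A valid assignment of size 7: doctor 1→shift 7, doctor 2→shift 2, doctor 3→shift 1, doctor 4→shift 5, doctor 5→shift 4, doctor 6→shift 6, doctor 7→shift 3.
This saturates every doctor, so 7 is the maximum.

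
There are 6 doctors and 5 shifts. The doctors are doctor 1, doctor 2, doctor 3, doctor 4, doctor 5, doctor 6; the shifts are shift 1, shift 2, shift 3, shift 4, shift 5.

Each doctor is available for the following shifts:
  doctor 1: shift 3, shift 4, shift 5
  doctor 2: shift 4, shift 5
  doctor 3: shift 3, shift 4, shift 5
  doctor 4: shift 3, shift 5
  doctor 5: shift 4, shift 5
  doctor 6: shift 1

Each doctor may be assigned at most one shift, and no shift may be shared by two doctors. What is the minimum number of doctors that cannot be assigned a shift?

2

For example, pair doctor 1→shift 3, doctor 2→shift 4, doctor 3→shift 5, doctor 6→shift 1.
The set {doctor 1, doctor 2, doctor 3, doctor 4, doctor 5} has only 3 neighbours ({shift 3, shift 4, shift 5}), so by Hall's theorem at most 4 of the 6 doctors can be matched.
That matches 4 of the 6, leaving 2 unmatched; no matching can do better.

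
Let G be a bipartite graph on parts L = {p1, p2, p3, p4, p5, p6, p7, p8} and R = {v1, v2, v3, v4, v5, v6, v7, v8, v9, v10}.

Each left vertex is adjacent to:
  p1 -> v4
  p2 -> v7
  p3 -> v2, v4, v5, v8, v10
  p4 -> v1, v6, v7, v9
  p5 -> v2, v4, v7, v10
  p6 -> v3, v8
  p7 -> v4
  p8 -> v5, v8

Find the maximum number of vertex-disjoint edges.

7

A valid assignment of size 7: p1–v4, p2–v7, p3–v10, p4–v6, p5–v2, p6–v3, p8–v8.
The set {p1, p7} has only 1 neighbour ({v4}), so by Hall's theorem at most 7 of the 8 left vertices can be matched.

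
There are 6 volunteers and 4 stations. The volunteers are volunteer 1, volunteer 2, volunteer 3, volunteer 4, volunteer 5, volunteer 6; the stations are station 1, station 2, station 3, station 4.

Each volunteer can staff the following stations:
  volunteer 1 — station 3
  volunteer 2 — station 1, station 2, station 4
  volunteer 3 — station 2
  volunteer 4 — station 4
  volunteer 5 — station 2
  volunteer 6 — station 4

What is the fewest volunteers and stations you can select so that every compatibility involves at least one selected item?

4

A maximum matching has 4 edges (e.g. volunteer 1–station 3, volunteer 2–station 1, volunteer 3–station 2, volunteer 4–station 4).
By König's theorem the minimum vertex cover has the same size. One such cover is {volunteer 1, volunteer 2, station 2, station 4}.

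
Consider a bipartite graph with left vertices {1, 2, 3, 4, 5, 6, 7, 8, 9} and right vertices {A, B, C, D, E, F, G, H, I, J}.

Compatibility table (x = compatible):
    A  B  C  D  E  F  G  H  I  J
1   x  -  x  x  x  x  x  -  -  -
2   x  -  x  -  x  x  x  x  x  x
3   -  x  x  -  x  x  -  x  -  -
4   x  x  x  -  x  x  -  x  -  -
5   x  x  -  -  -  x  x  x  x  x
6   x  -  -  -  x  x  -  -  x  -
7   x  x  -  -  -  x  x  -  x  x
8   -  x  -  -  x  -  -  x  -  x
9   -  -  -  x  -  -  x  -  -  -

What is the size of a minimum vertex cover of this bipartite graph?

9

The 9 edges 1–D, 2–A, 3–H, 4–E, 5–F, 6–I, 7–J, 8–B, 9–G form a matching, so any vertex cover needs at least 9 vertices (one per matched edge).
Conversely {1, 2, 3, 4, 5, 6, 7, 8, 9} meets every edge and has exactly 9 vertices, so 9 is optimal.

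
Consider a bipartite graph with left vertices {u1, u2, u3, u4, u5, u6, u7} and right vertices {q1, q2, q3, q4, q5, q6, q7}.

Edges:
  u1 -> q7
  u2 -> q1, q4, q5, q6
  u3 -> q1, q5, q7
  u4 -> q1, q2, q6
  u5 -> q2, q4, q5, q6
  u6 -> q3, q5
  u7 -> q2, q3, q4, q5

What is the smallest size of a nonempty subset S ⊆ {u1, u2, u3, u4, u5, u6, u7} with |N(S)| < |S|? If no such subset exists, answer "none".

none

A matching saturating every left vertex exists, for instance u1→q7, u2→q4, u3→q1, u4→q6, u5→q5, u6→q3, u7→q2.
By Hall's marriage theorem, this means |N(S)| ≥ |S| for every subset S, so no violating subset exists.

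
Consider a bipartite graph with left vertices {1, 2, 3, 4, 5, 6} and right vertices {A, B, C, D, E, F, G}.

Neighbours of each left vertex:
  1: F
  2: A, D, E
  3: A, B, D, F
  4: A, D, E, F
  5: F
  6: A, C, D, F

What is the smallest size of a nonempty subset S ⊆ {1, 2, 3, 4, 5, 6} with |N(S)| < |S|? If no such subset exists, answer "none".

2

Take S = {1, 5}. Its neighbourhood is {F}, so |N(S)| = 1 < |S| = 2.
No single vertex violates Hall's condition since each has at least one neighbour, so 2 is the minimum.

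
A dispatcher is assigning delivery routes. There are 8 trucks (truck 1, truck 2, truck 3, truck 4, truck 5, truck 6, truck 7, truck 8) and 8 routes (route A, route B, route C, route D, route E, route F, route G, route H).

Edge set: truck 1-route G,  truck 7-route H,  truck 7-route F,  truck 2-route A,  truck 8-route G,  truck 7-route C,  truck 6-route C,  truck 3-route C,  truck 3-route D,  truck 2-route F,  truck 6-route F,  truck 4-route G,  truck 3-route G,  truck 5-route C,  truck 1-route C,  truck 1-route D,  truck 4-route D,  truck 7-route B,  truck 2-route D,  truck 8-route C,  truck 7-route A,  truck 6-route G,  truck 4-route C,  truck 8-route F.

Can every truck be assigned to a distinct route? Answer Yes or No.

No

The set {truck 1, truck 3, truck 4, truck 5, truck 6, truck 8} has only 4 neighbours ({route C, route D, route F, route G}), so by Hall's theorem at most 6 of the 8 trucks can be matched.
Hence no matching covers every truck.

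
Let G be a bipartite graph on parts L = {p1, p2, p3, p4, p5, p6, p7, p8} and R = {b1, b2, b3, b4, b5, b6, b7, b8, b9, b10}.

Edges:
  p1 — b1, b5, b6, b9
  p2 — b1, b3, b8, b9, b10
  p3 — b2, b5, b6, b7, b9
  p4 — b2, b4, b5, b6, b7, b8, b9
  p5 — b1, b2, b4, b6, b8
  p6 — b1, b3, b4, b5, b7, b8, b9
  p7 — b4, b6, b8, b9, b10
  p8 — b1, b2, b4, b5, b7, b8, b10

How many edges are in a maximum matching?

For example, pair p1→b9, p2→b10, p3→b5, p4→b6, p5→b1, p6→b8, p7→b4, p8→b7.
All 8 left vertices are matched, so no larger matching exists.

8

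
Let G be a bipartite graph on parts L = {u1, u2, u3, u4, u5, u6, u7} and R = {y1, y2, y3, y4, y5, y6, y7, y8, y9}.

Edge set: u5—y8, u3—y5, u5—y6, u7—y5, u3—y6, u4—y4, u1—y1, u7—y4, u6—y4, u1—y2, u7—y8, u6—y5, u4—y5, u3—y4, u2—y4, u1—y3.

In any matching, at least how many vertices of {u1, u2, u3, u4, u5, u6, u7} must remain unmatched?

One maximum matching: u1→y3, u2→y4, u3→y6, u4→y5, u5→y8.
The set {u2, u3, u4, u5, u6, u7} has only 4 neighbours ({y4, y5, y6, y8}), so by Hall's theorem at most 5 of the 7 left vertices can be matched.
That matches 5 of the 7, leaving 2 unmatched; no matching can do better.

2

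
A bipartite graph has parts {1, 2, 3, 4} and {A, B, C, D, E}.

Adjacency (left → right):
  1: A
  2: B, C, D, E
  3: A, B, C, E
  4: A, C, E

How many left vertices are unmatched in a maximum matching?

A valid assignment of size 4: 1-A, 2-B, 3-C, 4-E.
This saturates every left vertex, so 4 is the maximum.
That matches 4 of the 4, leaving 0 unmatched; no matching can do better.

0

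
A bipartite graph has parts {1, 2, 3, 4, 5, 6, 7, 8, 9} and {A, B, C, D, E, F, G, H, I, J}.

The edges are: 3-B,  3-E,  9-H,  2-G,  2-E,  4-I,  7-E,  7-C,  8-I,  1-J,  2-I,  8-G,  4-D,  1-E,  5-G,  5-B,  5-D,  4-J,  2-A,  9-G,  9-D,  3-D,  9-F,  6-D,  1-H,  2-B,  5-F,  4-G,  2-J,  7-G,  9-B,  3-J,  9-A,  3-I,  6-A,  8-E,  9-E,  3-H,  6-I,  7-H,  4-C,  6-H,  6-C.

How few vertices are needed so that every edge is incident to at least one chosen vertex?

{1, 2, 3, 4, 5, 6, 7, 8, 9} is a vertex cover of size 9: every edge has an endpoint in this set.
No smaller cover exists because 1–H, 2–A, 3–E, 4–J, 5–B, 6–D, 7–C, 8–I, 9–G is a matching of size 9, and a cover must include an endpoint of each of these disjoint edges (König's theorem).

9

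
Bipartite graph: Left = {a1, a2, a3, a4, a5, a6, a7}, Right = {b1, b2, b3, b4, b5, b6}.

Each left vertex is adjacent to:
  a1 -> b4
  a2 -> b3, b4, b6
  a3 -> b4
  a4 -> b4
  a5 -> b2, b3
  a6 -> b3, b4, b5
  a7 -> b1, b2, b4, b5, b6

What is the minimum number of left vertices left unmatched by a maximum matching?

2

For example, pair a1–b4, a2–b6, a5–b2, a6–b3, a7–b1.
The set {a1, a3, a4} has only 1 neighbour ({b4}), so by Hall's theorem at most 5 of the 7 left vertices can be matched.
That matches 5 of the 7, leaving 2 unmatched; no matching can do better.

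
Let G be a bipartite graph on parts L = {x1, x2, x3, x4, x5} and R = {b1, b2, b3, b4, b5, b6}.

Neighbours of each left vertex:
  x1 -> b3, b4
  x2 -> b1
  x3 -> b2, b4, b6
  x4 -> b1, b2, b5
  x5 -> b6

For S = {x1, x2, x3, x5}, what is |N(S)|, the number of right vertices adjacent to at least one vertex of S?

The union of neighbours of {x1, x2, x3, x5} is {b1, b2, b3, b4, b6}, which has 5 elements.
Since |N(S)| = 5 ≥ |S| = 4, Hall's condition holds for this subset.

5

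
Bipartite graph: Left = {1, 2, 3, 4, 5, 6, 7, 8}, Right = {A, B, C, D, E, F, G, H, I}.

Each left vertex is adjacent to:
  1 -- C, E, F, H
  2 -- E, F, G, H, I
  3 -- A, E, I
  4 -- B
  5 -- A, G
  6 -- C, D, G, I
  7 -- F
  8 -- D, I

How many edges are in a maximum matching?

8

One maximum matching: 1-H, 2-E, 3-I, 4-B, 5-A, 6-G, 7-F, 8-D.
All 8 left vertices are matched, so no larger matching exists.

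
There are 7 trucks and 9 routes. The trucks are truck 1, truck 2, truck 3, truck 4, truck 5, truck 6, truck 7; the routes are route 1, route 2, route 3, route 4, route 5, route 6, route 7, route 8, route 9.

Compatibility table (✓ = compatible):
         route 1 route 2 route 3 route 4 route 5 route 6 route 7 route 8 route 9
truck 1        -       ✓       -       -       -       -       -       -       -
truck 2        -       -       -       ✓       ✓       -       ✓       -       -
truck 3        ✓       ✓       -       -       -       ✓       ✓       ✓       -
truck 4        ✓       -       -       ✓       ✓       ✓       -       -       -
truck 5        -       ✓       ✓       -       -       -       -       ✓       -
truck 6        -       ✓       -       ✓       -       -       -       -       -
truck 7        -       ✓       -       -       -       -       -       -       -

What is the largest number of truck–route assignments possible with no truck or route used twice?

6

For example, pair truck 1–route 2, truck 2–route 7, truck 3–route 8, truck 4–route 6, truck 5–route 3, truck 6–route 4.
The set {truck 1, truck 7} has only 1 neighbour ({route 2}), so by Hall's theorem at most 6 of the 7 trucks can be matched.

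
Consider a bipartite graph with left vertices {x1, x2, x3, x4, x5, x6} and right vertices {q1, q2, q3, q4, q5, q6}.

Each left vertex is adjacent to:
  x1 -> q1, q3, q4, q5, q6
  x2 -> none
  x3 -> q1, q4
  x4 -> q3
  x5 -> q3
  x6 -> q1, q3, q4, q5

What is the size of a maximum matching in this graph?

4

For example, pair x1-q6, x3-q1, x4-q3, x6-q4.
The set {x2, x4, x5} has only 1 neighbour ({q3}), so by Hall's theorem at most 4 of the 6 left vertices can be matched.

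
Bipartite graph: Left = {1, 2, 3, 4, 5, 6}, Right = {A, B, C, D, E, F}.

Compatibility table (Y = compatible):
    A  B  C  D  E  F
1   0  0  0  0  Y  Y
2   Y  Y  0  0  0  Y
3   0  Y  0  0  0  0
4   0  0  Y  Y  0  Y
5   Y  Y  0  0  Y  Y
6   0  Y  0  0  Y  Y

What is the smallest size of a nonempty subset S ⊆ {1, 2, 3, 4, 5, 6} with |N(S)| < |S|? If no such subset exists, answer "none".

Take S = {1, 2, 3, 5, 6}. Its neighbourhood is {A, B, E, F}, so |N(S)| = 4 < |S| = 5.
Every subset of size less than 5 has at least as many neighbours as members, so 5 is the minimum.

5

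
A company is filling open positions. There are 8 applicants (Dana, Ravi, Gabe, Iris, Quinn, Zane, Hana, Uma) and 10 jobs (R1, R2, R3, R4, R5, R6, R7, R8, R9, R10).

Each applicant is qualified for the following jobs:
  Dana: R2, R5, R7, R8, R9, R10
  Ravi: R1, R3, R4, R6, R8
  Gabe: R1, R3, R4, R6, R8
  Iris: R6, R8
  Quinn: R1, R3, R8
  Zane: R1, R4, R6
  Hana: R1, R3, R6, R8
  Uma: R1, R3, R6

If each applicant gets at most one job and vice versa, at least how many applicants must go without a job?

For example, pair Dana–R9, Ravi–R6, Gabe–R1, Iris–R8, Quinn–R3, Zane–R4.
The set {Ravi, Gabe, Iris, Quinn, Zane, Hana, Uma} has only 5 neighbours ({R1, R3, R4, R6, R8}), so by Hall's theorem at most 6 of the 8 applicants can be matched.
That matches 6 of the 8, leaving 2 unmatched; no matching can do better.

2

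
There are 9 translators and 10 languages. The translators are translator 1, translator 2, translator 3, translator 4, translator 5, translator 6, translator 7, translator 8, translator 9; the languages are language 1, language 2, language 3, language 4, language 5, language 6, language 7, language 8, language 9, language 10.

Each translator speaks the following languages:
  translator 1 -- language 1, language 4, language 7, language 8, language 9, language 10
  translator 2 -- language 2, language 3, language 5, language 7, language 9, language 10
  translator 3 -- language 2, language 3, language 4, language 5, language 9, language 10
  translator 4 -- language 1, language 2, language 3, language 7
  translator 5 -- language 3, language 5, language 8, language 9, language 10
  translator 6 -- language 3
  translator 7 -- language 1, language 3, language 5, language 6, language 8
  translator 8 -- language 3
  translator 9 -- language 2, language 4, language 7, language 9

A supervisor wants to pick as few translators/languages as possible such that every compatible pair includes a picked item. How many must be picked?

The 8 edges translator 1–language 8, translator 2–language 10, translator 3–language 2, translator 4–language 7, translator 5–language 5, translator 6–language 3, translator 7–language 6, translator 9–language 9 form a matching, so any vertex cover needs at least 8 vertices (one per matched edge).
Conversely {translator 1, translator 2, translator 3, translator 4, translator 5, translator 7, translator 9, language 3} meets every edge and has exactly 8 vertices, so 8 is optimal.

8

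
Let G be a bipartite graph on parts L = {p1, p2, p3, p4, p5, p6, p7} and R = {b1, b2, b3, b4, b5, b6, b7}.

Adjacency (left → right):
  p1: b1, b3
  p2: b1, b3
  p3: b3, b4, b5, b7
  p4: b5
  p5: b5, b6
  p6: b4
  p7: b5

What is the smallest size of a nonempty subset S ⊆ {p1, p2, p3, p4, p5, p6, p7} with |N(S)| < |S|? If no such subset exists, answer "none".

Take S = {p4, p7}. Its neighbourhood is {b5}, so |N(S)| = 1 < |S| = 2.
No single vertex violates Hall's condition since each has at least one neighbour, so 2 is the minimum.

2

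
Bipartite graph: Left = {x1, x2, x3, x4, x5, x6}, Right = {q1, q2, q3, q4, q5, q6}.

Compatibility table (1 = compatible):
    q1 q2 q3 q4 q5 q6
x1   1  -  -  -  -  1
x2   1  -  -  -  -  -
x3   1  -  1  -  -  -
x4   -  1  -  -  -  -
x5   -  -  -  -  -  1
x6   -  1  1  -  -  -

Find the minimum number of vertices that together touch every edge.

4

The 4 edges x1–q6, x2–q1, x3–q3, x4–q2 form a matching, so any vertex cover needs at least 4 vertices (one per matched edge).
Conversely {q1, q2, q3, q6} meets every edge and has exactly 4 vertices, so 4 is optimal.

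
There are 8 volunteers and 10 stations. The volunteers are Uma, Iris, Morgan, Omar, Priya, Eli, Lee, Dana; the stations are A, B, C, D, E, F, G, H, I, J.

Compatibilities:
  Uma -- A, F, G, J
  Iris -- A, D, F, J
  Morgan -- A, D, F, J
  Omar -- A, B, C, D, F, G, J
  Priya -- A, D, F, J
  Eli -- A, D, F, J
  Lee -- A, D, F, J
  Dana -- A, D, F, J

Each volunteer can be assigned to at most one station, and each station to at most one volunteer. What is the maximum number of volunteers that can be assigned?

One maximum matching: Uma-G, Iris-F, Morgan-A, Omar-B, Priya-D, Eli-J.
The set {Iris, Morgan, Priya, Eli, Lee, Dana} has only 4 neighbours ({A, D, F, J}), so by Hall's theorem at most 6 of the 8 volunteers can be matched.

6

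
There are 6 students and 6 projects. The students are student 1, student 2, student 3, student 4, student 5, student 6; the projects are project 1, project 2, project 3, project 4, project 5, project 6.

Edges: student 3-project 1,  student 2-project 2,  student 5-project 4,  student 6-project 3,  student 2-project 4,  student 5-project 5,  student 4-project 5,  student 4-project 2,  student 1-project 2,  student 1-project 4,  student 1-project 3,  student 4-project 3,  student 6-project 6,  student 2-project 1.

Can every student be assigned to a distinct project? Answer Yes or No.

Yes

For example, pair student 1–project 3, student 2–project 2, student 3–project 1, student 4–project 5, student 5–project 4, student 6–project 6.
All 6 students are covered.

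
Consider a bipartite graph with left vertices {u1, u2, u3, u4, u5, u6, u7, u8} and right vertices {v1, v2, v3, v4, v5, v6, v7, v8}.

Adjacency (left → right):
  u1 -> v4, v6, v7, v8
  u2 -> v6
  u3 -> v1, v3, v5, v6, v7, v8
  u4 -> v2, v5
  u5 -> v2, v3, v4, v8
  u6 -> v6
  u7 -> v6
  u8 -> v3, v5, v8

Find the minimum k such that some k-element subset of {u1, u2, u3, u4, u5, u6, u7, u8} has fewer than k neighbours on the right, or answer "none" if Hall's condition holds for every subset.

Take S = {u2, u6}. Its neighbourhood is {v6}, so |N(S)| = 1 < |S| = 2.
No single vertex violates Hall's condition since each has at least one neighbour, so 2 is the minimum.

2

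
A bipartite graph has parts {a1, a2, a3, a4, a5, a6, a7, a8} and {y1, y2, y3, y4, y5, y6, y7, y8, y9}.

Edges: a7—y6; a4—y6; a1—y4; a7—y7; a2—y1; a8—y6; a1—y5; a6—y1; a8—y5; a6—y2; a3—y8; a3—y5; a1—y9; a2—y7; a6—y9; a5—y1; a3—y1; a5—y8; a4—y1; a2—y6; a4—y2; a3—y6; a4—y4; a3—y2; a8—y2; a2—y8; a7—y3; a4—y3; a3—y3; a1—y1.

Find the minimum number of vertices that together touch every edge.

A maximum matching has 8 edges (e.g. a1–y4, a2–y7, a3–y5, a4–y6, a5–y8, a6–y1, a7–y3, a8–y2).
By König's theorem the minimum vertex cover has the same size. One such cover is {a1, a2, a3, a4, a5, a6, a7, a8}.

8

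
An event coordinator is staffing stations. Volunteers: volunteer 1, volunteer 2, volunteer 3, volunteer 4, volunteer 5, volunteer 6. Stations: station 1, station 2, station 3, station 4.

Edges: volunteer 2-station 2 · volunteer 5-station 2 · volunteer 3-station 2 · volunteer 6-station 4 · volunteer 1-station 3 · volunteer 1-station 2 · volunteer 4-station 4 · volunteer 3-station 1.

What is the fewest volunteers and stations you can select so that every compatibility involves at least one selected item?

The 4 edges volunteer 1–station 3, volunteer 2–station 2, volunteer 3–station 1, volunteer 4–station 4 form a matching, so any vertex cover needs at least 4 vertices (one per matched edge).
Conversely {volunteer 1, volunteer 3, station 2, station 4} meets every edge and has exactly 4 vertices, so 4 is optimal.

4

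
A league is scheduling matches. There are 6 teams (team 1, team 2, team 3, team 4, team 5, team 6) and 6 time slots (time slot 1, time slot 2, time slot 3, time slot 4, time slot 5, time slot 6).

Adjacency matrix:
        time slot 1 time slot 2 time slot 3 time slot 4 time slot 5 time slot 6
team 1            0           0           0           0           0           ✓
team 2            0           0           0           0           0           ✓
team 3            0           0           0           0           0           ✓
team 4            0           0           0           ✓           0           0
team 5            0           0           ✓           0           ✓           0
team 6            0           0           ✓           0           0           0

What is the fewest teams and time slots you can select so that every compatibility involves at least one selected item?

4

A maximum matching has 4 edges (e.g. team 1–time slot 6, team 4–time slot 4, team 5–time slot 5, team 6–time slot 3).
By König's theorem the minimum vertex cover has the same size. One such cover is {team 4, team 5, team 6, time slot 6}.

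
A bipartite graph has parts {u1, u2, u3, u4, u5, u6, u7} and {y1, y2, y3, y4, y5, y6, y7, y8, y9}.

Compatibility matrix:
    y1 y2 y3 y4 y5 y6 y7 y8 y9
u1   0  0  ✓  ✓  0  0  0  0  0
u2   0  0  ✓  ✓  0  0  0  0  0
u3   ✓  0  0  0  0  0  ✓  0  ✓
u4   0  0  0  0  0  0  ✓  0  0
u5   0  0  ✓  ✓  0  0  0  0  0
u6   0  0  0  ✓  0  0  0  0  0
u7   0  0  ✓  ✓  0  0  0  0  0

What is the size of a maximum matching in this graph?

A valid assignment of size 4: u1–y4, u2–y3, u3–y1, u4–y7.
The set {u1, u2, u5, u6, u7} has only 2 neighbours ({y3, y4}), so by Hall's theorem at most 4 of the 7 left vertices can be matched.

4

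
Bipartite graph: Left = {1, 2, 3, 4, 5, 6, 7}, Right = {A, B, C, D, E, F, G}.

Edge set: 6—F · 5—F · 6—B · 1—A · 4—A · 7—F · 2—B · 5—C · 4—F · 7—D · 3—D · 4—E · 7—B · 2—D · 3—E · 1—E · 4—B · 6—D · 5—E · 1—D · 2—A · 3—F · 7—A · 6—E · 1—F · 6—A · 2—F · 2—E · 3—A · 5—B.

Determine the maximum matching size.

One maximum matching: 1-F, 2-E, 3-D, 4-B, 5-C, 6-A.
The set {1, 2, 3, 4, 6, 7} has only 5 neighbours ({A, B, D, E, F}), so by Hall's theorem at most 6 of the 7 left vertices can be matched.

6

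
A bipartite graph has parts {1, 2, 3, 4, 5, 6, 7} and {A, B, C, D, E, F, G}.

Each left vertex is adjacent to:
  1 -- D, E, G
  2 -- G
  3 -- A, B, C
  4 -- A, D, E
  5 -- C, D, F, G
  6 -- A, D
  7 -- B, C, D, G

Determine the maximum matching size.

7

One maximum matching: 1-E, 2-G, 3-C, 4-A, 5-F, 6-D, 7-B.
All 7 left vertices are matched, so no larger matching exists.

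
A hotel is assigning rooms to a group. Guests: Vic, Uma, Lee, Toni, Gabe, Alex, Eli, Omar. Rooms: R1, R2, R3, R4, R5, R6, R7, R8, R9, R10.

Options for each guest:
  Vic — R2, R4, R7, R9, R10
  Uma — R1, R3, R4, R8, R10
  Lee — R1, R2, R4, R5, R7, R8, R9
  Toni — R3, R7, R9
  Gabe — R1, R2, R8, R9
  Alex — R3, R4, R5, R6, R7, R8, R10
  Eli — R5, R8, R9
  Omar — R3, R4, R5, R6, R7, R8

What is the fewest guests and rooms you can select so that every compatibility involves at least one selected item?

A maximum matching has 8 edges (e.g. Vic–R9, Uma–R4, Lee–R2, Toni–R7, Gabe–R8, Alex–R3, Eli–R5, Omar–R6).
By König's theorem the minimum vertex cover has the same size. One such cover is {Vic, Uma, Lee, Toni, Gabe, Alex, Eli, Omar}.

8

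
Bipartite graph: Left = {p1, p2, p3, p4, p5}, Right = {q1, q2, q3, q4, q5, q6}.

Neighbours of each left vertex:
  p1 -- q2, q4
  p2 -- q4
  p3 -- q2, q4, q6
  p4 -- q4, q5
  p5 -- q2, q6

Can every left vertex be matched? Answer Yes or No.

No

The set {p1, p2, p3, p5} has only 3 neighbours ({q2, q4, q6}), so by Hall's theorem at most 4 of the 5 left vertices can be matched.
Hence no matching covers every left vertex.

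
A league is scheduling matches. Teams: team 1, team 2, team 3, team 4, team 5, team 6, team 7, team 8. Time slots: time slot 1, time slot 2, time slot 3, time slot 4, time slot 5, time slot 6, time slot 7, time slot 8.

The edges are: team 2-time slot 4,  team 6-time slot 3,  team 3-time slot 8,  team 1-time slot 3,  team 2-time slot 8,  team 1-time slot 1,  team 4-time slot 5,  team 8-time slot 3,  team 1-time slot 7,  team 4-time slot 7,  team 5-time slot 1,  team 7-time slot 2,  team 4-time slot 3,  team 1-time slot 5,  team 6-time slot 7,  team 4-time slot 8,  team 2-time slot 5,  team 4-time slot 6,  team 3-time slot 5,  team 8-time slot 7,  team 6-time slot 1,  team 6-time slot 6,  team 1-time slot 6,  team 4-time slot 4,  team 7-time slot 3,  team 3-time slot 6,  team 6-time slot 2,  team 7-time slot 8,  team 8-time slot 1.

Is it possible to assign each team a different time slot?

For example, pair team 1→time slot 6, team 2→time slot 4, team 3→time slot 5, team 4→time slot 8, team 5→time slot 1, team 6→time slot 3, team 7→time slot 2, team 8→time slot 7.
All 8 teams are covered.

Yes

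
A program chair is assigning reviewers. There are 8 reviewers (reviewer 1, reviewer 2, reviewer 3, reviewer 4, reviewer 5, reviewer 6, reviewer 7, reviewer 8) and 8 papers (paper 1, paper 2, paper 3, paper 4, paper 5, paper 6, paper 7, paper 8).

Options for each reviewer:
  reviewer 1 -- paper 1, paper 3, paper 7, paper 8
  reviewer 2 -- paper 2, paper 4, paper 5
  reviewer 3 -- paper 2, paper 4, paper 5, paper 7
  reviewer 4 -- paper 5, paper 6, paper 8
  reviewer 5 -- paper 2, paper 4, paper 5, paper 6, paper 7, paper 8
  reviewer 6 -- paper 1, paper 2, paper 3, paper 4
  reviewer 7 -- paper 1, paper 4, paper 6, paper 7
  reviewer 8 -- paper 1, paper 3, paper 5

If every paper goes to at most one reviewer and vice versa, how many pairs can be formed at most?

For example, pair reviewer 1–paper 3, reviewer 2–paper 5, reviewer 3–paper 7, reviewer 4–paper 8, reviewer 5–paper 2, reviewer 6–paper 4, reviewer 7–paper 6, reviewer 8–paper 1.
All 8 reviewers are matched, so no larger matching exists.

8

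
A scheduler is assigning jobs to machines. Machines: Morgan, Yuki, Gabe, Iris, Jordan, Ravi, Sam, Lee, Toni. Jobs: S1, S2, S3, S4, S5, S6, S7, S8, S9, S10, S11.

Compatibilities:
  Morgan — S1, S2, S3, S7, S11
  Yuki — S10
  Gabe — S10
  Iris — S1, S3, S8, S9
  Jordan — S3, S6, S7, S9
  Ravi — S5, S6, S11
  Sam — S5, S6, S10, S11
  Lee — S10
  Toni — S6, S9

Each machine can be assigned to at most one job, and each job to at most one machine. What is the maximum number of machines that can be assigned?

A valid assignment of size 7: Morgan-S2, Yuki-S10, Iris-S8, Jordan-S9, Ravi-S11, Sam-S5, Toni-S6.
The set {Yuki, Gabe, Lee} has only 1 neighbour ({S10}), so by Hall's theorem at most 7 of the 9 machines can be matched.

7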